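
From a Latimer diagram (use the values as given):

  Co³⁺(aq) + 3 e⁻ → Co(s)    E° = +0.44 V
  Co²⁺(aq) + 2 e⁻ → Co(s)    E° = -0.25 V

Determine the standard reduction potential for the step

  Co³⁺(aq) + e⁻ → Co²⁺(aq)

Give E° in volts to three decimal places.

+1.820 V

Sequential free energies add, so n₃E°₃ = n₁E°₁ + n₂E°₂.
With n₃ = 3, and the known step contributing 2×(-0.25) V, the unknown satisfies 1·E° = 3×(+0.44) − 2×(-0.25) = +1.820.
E° = +1.820 / 1 = +1.820 V.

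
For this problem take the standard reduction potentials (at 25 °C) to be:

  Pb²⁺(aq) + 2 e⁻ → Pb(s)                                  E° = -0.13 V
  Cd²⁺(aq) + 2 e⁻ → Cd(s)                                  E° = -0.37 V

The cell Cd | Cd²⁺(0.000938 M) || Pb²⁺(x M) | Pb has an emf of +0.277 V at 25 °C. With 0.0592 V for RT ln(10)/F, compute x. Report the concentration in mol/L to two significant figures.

0.017 M

Pb²⁺/Pb is the cathode, Cd²⁺/Cd the anode: E°cell = +0.24 V, n = 2.
Overall reaction: Pb²⁺(aq) + Cd(s) → Pb(s) + Cd²⁺(aq); Q = [Cd²⁺]^1/[Pb²⁺]^1.
From E = E° − (0.0592/n) log Q: log Q = (E° − E)·n/0.0592 = (+0.24 − (+0.277))·2/0.0592 = -1.2500.
So 1·log[Pb²⁺] = 1·log(0.000938) − log Q = -3.0278 − (-1.2500) = -1.7778; [Pb²⁺] = 10^(-1.7778) ≈ 0.017 M.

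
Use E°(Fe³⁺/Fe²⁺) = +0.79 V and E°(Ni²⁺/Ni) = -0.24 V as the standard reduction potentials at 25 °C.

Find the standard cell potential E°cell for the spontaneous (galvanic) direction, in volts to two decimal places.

The Fe³⁺/Fe²⁺ couple has the higher reduction potential, so it is the cathode; Ni²⁺/Ni is oxidised at the anode.
E°cell = E°(cathode) − E°(anode) = (+0.79) − (-0.24) = +1.03 V.

+1.03 V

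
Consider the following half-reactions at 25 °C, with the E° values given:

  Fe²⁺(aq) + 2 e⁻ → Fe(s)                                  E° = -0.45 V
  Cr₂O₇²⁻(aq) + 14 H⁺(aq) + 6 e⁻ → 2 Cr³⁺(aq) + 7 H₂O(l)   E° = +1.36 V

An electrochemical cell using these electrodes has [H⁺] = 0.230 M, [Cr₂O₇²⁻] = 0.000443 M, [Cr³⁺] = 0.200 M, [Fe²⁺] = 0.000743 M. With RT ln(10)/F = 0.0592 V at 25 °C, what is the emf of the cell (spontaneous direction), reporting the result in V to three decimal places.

Cr₂O₇²⁻/Cr³⁺ is the cathode (higher E°), Fe²⁺/Fe the anode: E°cell = +1.36 − (-0.45) = +1.81 V, n = 6.
Overall: Cr₂O₇²⁻(aq) + 14 H⁺(aq) + 3 Fe(s) → 2 Cr³⁺(aq) + 7 H₂O(l) + 3 Fe²⁺(aq)
Q = [Cr³⁺]^2·[Fe²⁺]^3 / ([Cr₂O₇²⁻]·[H⁺]^14); log Q = 1.504.
E = E° − (0.0592/n) log Q = +1.81 − (0.0592/6)(1.504) = +1.795 V.

+1.795 V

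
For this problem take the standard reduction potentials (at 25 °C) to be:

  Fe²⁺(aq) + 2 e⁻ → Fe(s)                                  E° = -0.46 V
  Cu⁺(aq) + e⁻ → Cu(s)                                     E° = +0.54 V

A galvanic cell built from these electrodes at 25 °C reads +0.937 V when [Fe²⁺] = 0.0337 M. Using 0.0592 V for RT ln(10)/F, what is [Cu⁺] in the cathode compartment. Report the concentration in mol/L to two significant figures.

Cu⁺/Cu is the cathode, Fe²⁺/Fe the anode: E°cell = +1.00 V, n = 2.
Overall reaction: 2 Cu⁺(aq) + Fe(s) → 2 Cu(s) + Fe²⁺(aq); Q = [Fe²⁺]^1/[Cu⁺]^2.
From E = E° − (0.0592/n) log Q: log Q = (E° − E)·n/0.0592 = (+1.00 − (+0.937))·2/0.0592 = 2.1284.
So 2·log[Cu⁺] = 1·log(0.0337) − log Q = -1.4724 − (2.1284) = -3.6008; log[Cu⁺] = -3.6008 / 2 = -1.8004; [Cu⁺] = 10^(-1.8004) ≈ 0.016 M.

0.016 M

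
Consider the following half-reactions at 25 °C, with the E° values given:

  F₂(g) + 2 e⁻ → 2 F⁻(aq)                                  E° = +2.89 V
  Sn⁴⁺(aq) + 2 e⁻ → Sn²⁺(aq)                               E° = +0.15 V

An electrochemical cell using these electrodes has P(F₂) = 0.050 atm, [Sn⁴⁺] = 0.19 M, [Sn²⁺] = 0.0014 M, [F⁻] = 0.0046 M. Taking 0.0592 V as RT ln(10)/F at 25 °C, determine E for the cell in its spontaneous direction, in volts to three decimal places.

F₂/F⁻ is the cathode (higher E°), Sn⁴⁺/Sn²⁺ the anode: E°cell = +2.89 − (+0.15) = +2.74 V, n = 2.
Overall: F₂(g) + Sn²⁺(aq) → 2 F⁻(aq) + Sn⁴⁺(aq)
Q = [F⁻]^2·[Sn⁴⁺] / (P(F₂)·[Sn²⁺]); log Q = -1.241.
E = E° − (0.0592/n) log Q = +2.74 − (0.0592/2)(-1.241) = +2.777 V.

+2.777 V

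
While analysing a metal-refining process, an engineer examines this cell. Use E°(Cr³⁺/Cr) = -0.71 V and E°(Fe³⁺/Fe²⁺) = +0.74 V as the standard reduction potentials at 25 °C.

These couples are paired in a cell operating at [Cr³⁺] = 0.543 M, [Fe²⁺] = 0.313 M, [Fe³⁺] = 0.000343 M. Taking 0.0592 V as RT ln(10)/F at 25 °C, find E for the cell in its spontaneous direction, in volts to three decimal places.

Fe³⁺/Fe²⁺ is the cathode (higher E°), Cr³⁺/Cr the anode: E°cell = +0.74 − (-0.71) = +1.45 V, n = 3.
Overall: 3 Fe³⁺(aq) + Cr(s) → 3 Fe²⁺(aq) + Cr³⁺(aq)
Q = [Fe²⁺]^3·[Cr³⁺] / ([Fe³⁺]^3); log Q = 8.616.
E = E° − (0.0592/n) log Q = +1.45 − (0.0592/3)(8.616) = +1.280 V.

+1.280 V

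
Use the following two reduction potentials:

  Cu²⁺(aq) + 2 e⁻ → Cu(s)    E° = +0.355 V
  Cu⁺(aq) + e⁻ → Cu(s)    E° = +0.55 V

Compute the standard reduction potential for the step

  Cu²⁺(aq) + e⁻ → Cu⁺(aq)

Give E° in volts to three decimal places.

+0.160 V

Sequential free energies add, so n₃E°₃ = n₁E°₁ + n₂E°₂.
With n₃ = 2, and the known step contributing 1×(+0.55) V, the unknown satisfies 1·E° = 2×(+0.355) − 1×(+0.55) = +0.160.
E° = +0.160 / 1 = +0.160 V.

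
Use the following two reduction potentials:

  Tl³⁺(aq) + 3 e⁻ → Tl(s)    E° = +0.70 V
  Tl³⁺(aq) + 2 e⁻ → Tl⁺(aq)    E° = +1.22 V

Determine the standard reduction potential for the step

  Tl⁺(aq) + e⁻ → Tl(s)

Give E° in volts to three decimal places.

-0.340 V

Sequential free energies add, so n₃E°₃ = n₁E°₁ + n₂E°₂.
With n₃ = 3, and the known step contributing 2×(+1.22) V, the unknown satisfies 1·E° = 3×(+0.70) − 2×(+1.22) = -0.340.
E° = -0.340 / 1 = -0.340 V.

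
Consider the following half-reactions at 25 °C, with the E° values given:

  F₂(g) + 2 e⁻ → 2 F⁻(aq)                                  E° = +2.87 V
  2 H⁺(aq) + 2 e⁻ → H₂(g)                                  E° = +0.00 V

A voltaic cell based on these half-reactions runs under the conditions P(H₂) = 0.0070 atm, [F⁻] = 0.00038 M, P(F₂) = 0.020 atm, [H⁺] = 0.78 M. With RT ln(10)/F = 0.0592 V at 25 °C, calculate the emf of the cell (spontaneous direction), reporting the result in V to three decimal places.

+2.965 V

F₂/F⁻ is the cathode (higher E°), H⁺/H₂ the anode: E°cell = +2.87 − (+0.00) = +2.87 V, n = 2.
Overall: F₂(g) + H₂(g) → 2 F⁻(aq) + 2 H⁺(aq)
Q = [F⁻]^2·[H⁺]^2 / (P(F₂)·P(H₂)); log Q = -3.202.
E = E° − (0.0592/n) log Q = +2.87 − (0.0592/2)(-3.202) = +2.965 V.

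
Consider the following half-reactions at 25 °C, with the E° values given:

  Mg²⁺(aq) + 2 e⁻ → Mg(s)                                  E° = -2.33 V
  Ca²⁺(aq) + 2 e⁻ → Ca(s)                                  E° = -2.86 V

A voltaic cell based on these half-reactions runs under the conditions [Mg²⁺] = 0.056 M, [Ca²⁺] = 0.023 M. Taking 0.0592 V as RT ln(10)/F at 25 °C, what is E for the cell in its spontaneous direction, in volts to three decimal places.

Mg²⁺/Mg is the cathode (higher E°), Ca²⁺/Ca the anode: E°cell = -2.33 − (-2.86) = +0.53 V, n = 2.
Overall: Mg²⁺(aq) + Ca(s) → Mg(s) + Ca²⁺(aq)
Q = [Ca²⁺] / ([Mg²⁺]); log Q = -0.386.
E = E° − (0.0592/n) log Q = +0.53 − (0.0592/2)(-0.386) = +0.541 V.

+0.541 V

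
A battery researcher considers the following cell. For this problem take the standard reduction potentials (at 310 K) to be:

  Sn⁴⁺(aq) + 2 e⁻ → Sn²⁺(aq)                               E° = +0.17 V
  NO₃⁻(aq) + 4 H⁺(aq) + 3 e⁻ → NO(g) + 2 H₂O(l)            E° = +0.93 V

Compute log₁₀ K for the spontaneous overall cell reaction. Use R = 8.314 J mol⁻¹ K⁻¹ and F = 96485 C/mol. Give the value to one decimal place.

Cathode: NO₃⁻/NO; anode: Sn⁴⁺/Sn²⁺. E°cell = (+0.93) − (+0.17) = +0.76 V, with n = 6.
ΔG° = −nFE° = −RT ln K, so ln K = nFE°/(RT) = (6)(96485)(+0.76) / ((8.314)(310)) = 170.708.
log₁₀ K = 170.708 / ln 10 = 74.1.

74.1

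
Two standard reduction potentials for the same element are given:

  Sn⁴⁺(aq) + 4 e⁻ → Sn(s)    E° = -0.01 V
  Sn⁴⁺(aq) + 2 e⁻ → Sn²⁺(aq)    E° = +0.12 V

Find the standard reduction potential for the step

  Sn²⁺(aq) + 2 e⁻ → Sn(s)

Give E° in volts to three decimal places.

Sequential free energies add, so n₃E°₃ = n₁E°₁ + n₂E°₂.
With n₃ = 4, and the known step contributing 2×(+0.12) V, the unknown satisfies 2·E° = 4×(-0.01) − 2×(+0.12) = -0.280.
E° = -0.280 / 2 = -0.140 V.

-0.140 V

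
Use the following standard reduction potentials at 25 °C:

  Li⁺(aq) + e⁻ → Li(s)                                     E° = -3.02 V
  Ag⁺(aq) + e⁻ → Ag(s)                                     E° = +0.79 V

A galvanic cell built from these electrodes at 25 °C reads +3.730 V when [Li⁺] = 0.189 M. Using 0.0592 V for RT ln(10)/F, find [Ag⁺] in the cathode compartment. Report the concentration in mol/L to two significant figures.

0.0084 M

Ag⁺/Ag is the cathode, Li⁺/Li the anode: E°cell = +3.81 V, n = 1.
Overall reaction: Ag⁺(aq) + Li(s) → Ag(s) + Li⁺(aq); Q = [Li⁺]^1/[Ag⁺]^1.
From E = E° − (0.0592/n) log Q: log Q = (E° − E)·n/0.0592 = (+3.81 − (+3.730))·1/0.0592 = 1.3514.
So 1·log[Ag⁺] = 1·log(0.189) − log Q = -0.7235 − (1.3514) = -2.0749; [Ag⁺] = 10^(-2.0749) ≈ 0.0084 M.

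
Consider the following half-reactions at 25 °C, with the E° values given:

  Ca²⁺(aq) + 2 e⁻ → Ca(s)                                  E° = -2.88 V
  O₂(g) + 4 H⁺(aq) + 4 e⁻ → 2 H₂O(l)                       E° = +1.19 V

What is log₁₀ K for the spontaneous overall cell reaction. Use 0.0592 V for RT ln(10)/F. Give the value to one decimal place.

275.0

Cathode: O₂/H₂O; anode: Ca²⁺/Ca. E°cell = +4.07 V, n = 4.
log K = nE°cell / 0.0592 = (4)(+4.07) / 0.0592 = 275.0.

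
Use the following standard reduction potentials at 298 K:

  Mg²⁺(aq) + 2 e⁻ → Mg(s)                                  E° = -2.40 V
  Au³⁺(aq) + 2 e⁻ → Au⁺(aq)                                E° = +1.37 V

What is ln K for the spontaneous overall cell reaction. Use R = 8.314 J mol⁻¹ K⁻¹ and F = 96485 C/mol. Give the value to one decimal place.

293.6

Cathode: Au³⁺/Au⁺; anode: Mg²⁺/Mg. E°cell = (+1.37) − (-2.40) = +3.77 V, with n = 2.
ΔG° = −nFE° = −RT ln K, so ln K = nFE°/(RT) = (2)(96485)(+3.77) / ((8.314)(298)) = 293.633.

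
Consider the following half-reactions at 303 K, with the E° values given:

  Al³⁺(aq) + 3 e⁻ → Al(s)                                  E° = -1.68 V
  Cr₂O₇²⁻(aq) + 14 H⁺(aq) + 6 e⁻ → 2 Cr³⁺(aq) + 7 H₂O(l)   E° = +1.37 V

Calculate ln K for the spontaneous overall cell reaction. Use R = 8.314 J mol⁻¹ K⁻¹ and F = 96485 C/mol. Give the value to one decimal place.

Cathode: Cr₂O₇²⁻/Cr³⁺; anode: Al³⁺/Al. E°cell = (+1.37) − (-1.68) = +3.05 V, with n = 6.
ΔG° = −nFE° = −RT ln K, so ln K = nFE°/(RT) = (6)(96485)(+3.05) / ((8.314)(303)) = 700.904.

700.9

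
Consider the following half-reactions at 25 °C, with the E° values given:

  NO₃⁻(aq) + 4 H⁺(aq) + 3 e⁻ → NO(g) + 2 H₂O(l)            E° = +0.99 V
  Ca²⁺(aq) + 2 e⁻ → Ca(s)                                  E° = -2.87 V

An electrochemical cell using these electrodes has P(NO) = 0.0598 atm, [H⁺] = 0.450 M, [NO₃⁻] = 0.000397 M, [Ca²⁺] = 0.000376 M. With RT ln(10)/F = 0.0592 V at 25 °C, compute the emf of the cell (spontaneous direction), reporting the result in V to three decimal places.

NO₃⁻/NO is the cathode (higher E°), Ca²⁺/Ca the anode: E°cell = +0.99 − (-2.87) = +3.86 V, n = 6.
Overall: 2 NO₃⁻(aq) + 8 H⁺(aq) + 3 Ca(s) → 2 NO(g) + 4 H₂O(l) + 3 Ca²⁺(aq)
Q = P(NO)^2·[Ca²⁺]^3 / ([NO₃⁻]^2·[H⁺]^8); log Q = -3.144.
E = E° − (0.0592/n) log Q = +3.86 − (0.0592/6)(-3.144) = +3.891 V.

+3.891 V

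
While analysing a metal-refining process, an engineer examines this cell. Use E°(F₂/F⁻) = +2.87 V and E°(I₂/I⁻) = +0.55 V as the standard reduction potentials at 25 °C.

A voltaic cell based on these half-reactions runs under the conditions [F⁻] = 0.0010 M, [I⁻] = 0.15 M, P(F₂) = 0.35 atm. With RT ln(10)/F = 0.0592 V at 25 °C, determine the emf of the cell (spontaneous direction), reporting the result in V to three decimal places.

F₂/F⁻ is the cathode (higher E°), I₂/I⁻ the anode: E°cell = +2.87 − (+0.55) = +2.32 V, n = 2.
Overall: F₂(g) + 2 I⁻(aq) → 2 F⁻(aq) + I₂(s)
Q = [F⁻]^2 / (P(F₂)·[I⁻]^2); log Q = -3.896.
E = E° − (0.0592/n) log Q = +2.32 − (0.0592/2)(-3.896) = +2.435 V.

+2.435 V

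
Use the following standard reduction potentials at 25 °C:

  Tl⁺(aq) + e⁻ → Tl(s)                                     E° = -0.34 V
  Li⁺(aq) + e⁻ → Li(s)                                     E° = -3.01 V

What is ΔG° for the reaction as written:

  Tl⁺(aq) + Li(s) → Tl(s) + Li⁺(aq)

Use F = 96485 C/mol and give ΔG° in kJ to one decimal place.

-257.6 kJ

As written, Tl⁺/Tl is reduced (cathode) and Li⁺/Li is oxidised (anode), so E°cell = (-0.34) − (-3.01) = +2.67 V.
Balancing electrons gives n = 1.
ΔG° = −nFE° = −(1)(96485)(+2.67) = -257,615 J = -257.6 kJ.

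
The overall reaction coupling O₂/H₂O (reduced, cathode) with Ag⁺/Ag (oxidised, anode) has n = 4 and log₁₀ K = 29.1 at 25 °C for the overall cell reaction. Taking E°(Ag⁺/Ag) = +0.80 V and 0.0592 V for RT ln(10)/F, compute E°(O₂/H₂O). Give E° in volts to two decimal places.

+1.23 V

E°cell = (0.0592/n)·log K = (0.0592/4)(29.1) = +0.431 V.
Since O₂/H₂O is the cathode and Ag⁺/Ag the anode, E°cell = E°(O₂/H₂O) − E°(Ag⁺/Ag).
So E°(O₂/H₂O) = E°cell + E°(Ag⁺/Ag) = +0.431 + (+0.80) = +1.23 V.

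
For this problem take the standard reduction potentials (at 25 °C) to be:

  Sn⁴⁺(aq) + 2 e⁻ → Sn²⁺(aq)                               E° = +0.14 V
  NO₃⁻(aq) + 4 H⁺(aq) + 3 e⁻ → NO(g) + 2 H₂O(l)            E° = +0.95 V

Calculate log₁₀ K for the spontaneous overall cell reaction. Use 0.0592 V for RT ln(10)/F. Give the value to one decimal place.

82.1

Cathode: NO₃⁻/NO; anode: Sn⁴⁺/Sn²⁺. E°cell = +0.81 V, n = 6.
log K = nE°cell / 0.0592 = (6)(+0.81) / 0.0592 = 82.1.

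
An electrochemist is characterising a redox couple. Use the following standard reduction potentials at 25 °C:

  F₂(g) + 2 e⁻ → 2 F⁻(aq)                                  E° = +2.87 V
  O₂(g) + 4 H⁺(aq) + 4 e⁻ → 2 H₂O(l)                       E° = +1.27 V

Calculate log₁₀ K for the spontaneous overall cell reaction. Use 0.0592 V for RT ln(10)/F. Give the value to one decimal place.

Cathode: F₂/F⁻; anode: O₂/H₂O. E°cell = +1.60 V, n = 4.
log K = nE°cell / 0.0592 = (4)(+1.60) / 0.0592 = 108.1.

108.1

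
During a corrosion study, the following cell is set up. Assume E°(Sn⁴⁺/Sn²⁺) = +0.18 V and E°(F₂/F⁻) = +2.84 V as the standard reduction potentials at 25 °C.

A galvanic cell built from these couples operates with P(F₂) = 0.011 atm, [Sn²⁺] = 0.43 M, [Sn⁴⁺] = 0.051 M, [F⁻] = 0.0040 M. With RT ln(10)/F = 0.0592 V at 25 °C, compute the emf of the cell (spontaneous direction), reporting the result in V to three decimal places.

F₂/F⁻ is the cathode (higher E°), Sn⁴⁺/Sn²⁺ the anode: E°cell = +2.84 − (+0.18) = +2.66 V, n = 2.
Overall: F₂(g) + Sn²⁺(aq) → 2 F⁻(aq) + Sn⁴⁺(aq)
Q = [F⁻]^2·[Sn⁴⁺] / (P(F₂)·[Sn²⁺]); log Q = -3.763.
E = E° − (0.0592/n) log Q = +2.66 − (0.0592/2)(-3.763) = +2.771 V.

+2.771 V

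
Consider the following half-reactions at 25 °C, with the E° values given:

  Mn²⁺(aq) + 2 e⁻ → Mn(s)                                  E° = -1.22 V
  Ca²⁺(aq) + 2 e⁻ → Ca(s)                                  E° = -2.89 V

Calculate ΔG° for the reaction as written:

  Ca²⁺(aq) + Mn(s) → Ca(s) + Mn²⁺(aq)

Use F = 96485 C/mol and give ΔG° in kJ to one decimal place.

+322.3 kJ

As written, Ca²⁺/Ca is reduced (cathode) and Mn²⁺/Mn is oxidised (anode), so E°cell = (-2.89) − (-1.22) = -1.67 V.
Balancing electrons gives n = 2.
ΔG° = −nFE° = −(2)(96485)(-1.67) = 322,260 J = +322.3 kJ.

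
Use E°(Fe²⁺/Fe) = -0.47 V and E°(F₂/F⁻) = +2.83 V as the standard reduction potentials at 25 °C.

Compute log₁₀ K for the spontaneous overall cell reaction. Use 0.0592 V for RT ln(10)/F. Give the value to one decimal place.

111.5

Cathode: F₂/F⁻; anode: Fe²⁺/Fe. E°cell = +3.30 V, n = 2.
log K = nE°cell / 0.0592 = (2)(+3.30) / 0.0592 = 111.5.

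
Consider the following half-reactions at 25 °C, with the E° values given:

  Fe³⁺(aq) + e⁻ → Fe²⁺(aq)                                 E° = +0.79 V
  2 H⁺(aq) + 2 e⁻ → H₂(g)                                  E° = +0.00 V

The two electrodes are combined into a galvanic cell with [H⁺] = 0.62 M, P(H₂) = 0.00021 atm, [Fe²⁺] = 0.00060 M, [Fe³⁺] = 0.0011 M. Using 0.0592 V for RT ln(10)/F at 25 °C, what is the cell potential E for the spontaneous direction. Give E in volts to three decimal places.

+0.709 V

Fe³⁺/Fe²⁺ is the cathode (higher E°), H⁺/H₂ the anode: E°cell = +0.79 − (+0.00) = +0.79 V, n = 2.
Overall: 2 Fe³⁺(aq) + H₂(g) → 2 Fe²⁺(aq) + 2 H⁺(aq)
Q = [Fe²⁺]^2·[H⁺]^2 / ([Fe³⁺]^2·P(H₂)); log Q = 2.736.
E = E° − (0.0592/n) log Q = +0.79 − (0.0592/2)(2.736) = +0.709 V.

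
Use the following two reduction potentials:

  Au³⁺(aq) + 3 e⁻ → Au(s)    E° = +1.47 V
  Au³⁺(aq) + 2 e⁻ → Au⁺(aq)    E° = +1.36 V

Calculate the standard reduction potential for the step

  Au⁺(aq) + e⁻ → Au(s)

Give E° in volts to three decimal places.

Sequential free energies add, so n₃E°₃ = n₁E°₁ + n₂E°₂.
With n₃ = 3, and the known step contributing 2×(+1.36) V, the unknown satisfies 1·E° = 3×(+1.47) − 2×(+1.36) = +1.690.
E° = +1.690 / 1 = +1.690 V.

+1.690 V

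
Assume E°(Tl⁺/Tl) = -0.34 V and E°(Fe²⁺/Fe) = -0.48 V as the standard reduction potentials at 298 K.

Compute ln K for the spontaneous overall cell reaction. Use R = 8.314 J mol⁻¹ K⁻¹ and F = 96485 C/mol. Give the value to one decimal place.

10.9

Cathode: Tl⁺/Tl; anode: Fe²⁺/Fe. E°cell = (-0.34) − (-0.48) = +0.14 V, with n = 2.
ΔG° = −nFE° = −RT ln K, so ln K = nFE°/(RT) = (2)(96485)(+0.14) / ((8.314)(298)) = 10.904.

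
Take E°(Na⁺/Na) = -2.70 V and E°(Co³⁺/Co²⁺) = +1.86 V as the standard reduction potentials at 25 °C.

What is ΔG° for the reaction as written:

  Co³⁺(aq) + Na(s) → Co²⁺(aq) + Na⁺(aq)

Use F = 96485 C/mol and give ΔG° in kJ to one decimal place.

-440.0 kJ

As written, Co³⁺/Co²⁺ is reduced (cathode) and Na⁺/Na is oxidised (anode), so E°cell = (+1.86) − (-2.70) = +4.56 V.
Balancing electrons gives n = 1.
ΔG° = −nFE° = −(1)(96485)(+4.56) = -439,972 J = -440.0 kJ.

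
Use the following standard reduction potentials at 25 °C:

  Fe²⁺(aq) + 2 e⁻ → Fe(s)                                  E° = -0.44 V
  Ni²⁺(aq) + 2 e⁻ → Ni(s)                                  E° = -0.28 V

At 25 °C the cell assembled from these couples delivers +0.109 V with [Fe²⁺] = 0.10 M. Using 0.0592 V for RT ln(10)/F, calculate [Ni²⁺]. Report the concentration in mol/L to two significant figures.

0.0019 M

Ni²⁺/Ni is the cathode, Fe²⁺/Fe the anode: E°cell = +0.16 V, n = 2.
Overall reaction: Ni²⁺(aq) + Fe(s) → Ni(s) + Fe²⁺(aq); Q = [Fe²⁺]^1/[Ni²⁺]^1.
From E = E° − (0.0592/n) log Q: log Q = (E° − E)·n/0.0592 = (+0.16 − (+0.109))·2/0.0592 = 1.7230.
So 1·log[Ni²⁺] = 1·log(0.1) − log Q = -1.0000 − (1.7230) = -2.7230; [Ni²⁺] = 10^(-2.7230) ≈ 0.0019 M.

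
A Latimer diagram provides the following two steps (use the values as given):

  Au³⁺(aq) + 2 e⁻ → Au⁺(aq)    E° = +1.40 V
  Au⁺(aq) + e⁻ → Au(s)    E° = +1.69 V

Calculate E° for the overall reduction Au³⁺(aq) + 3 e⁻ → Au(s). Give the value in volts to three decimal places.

Adding the free-energy changes (−nFE°) of the two steps gives −n₃FE°₃ = −n₁FE°₁ − n₂FE°₂.
E°₃ = (2×+1.40 + 1×+1.69) / 3 = (+4.490) / 3 = +1.497 V.

+1.497 V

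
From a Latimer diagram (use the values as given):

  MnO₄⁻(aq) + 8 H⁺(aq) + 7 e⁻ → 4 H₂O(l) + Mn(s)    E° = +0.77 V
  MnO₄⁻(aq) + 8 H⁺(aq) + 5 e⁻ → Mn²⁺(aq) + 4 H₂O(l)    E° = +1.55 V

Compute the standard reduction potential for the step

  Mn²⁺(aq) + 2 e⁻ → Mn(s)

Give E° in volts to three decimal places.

-1.180 V

Sequential free energies add, so n₃E°₃ = n₁E°₁ + n₂E°₂.
With n₃ = 7, and the known step contributing 5×(+1.55) V, the unknown satisfies 2·E° = 7×(+0.77) − 5×(+1.55) = -2.360.
E° = -2.360 / 2 = -1.180 V.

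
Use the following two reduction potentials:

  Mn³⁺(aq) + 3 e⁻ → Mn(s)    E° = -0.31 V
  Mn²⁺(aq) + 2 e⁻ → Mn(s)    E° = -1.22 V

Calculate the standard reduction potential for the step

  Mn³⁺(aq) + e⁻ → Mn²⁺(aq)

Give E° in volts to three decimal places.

+1.510 V

Sequential free energies add, so n₃E°₃ = n₁E°₁ + n₂E°₂.
With n₃ = 3, and the known step contributing 2×(-1.22) V, the unknown satisfies 1·E° = 3×(-0.31) − 2×(-1.22) = +1.510.
E° = +1.510 / 1 = +1.510 V.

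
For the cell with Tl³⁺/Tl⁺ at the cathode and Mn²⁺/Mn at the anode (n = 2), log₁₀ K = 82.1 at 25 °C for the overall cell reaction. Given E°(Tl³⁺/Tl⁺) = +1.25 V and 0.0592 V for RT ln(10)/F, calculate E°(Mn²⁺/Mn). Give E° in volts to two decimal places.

E°cell = (0.0592/n)·log K = (0.0592/2)(82.1) = +2.430 V.
Since Tl³⁺/Tl⁺ is the cathode and Mn²⁺/Mn the anode, E°cell = E°(Tl³⁺/Tl⁺) − E°(Mn²⁺/Mn).
So E°(Mn²⁺/Mn) = E°(Tl³⁺/Tl⁺) − E°cell = (+1.25) − (+2.430) = -1.18 V.

-1.18 V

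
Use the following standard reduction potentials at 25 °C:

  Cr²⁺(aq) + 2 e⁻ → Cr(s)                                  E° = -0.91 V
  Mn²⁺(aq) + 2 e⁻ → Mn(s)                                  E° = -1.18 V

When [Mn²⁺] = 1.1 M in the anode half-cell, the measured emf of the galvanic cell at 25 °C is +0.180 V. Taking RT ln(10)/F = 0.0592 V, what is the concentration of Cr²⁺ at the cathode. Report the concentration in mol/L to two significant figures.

0.0010 M

Cr²⁺/Cr is the cathode, Mn²⁺/Mn the anode: E°cell = +0.27 V, n = 2.
Overall reaction: Cr²⁺(aq) + Mn(s) → Cr(s) + Mn²⁺(aq); Q = [Mn²⁺]^1/[Cr²⁺]^1.
From E = E° − (0.0592/n) log Q: log Q = (E° − E)·n/0.0592 = (+0.27 − (+0.180))·2/0.0592 = 3.0405.
So 1·log[Cr²⁺] = 1·log(1.1) − log Q = 0.0414 − (3.0405) = -2.9991; [Cr²⁺] = 10^(-2.9991) ≈ 0.0010 M.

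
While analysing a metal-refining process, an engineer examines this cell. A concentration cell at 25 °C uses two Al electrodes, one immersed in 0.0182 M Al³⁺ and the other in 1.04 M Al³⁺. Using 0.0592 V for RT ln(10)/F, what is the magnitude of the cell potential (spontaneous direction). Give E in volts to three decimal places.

+0.035 V

For a concentration cell E°cell = 0. The 1.04 M side is the cathode (reduction is favoured where [Al³⁺] is higher).
With n = 3, E = −(0.0592/3) log([Al³⁺]ₐₙ/[Al³⁺]꜀ₐₜ) = −(0.0592/3) log(0.0182/1.04) = −(0.0592/3)(-1.757) = +0.035 V.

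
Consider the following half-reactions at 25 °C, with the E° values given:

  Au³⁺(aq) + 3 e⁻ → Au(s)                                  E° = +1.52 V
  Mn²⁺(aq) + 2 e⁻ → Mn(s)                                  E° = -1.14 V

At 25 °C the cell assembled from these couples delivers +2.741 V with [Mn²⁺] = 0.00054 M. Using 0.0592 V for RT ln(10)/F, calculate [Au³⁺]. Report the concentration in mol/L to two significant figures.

Au³⁺/Au is the cathode, Mn²⁺/Mn the anode: E°cell = +2.66 V, n = 6.
Overall reaction: 2 Au³⁺(aq) + 3 Mn(s) → 2 Au(s) + 3 Mn²⁺(aq); Q = [Mn²⁺]^3/[Au³⁺]^2.
From E = E° − (0.0592/n) log Q: log Q = (E° − E)·n/0.0592 = (+2.66 − (+2.741))·6/0.0592 = -8.2095.
So 2·log[Au³⁺] = 3·log(0.00054) − log Q = -9.8028 − (-8.2095) = -1.5933; log[Au³⁺] = -1.5933 / 2 = -0.7966; [Au³⁺] = 10^(-0.7966) ≈ 0.16 M.

0.16 M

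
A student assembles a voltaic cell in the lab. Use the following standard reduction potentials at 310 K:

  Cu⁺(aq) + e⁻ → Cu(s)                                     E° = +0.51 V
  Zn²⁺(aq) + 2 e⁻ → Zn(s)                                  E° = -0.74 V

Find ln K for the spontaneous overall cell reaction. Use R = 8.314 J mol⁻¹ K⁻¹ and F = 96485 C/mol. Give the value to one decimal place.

Cathode: Cu⁺/Cu; anode: Zn²⁺/Zn. E°cell = (+0.51) − (-0.74) = +1.25 V, with n = 2.
ΔG° = −nFE° = −RT ln K, so ln K = nFE°/(RT) = (2)(96485)(+1.25) / ((8.314)(310)) = 93.590.

93.6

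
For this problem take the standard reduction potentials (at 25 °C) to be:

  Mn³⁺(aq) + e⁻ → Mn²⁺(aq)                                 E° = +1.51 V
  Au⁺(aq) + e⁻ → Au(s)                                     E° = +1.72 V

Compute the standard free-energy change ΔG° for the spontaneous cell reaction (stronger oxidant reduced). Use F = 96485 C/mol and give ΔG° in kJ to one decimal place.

Au⁺/Au (E° = +1.72 V) is the cathode; Mn³⁺/Mn²⁺ (E° = +1.51 V) is the anode, so E°cell = +0.21 V.
Balancing electrons gives n = 1 (lcm of 1 and 1).
ΔG° = −nFE° = −(1)(96485)(+0.21) = -20,262 J = -20.3 kJ.

-20.3 kJ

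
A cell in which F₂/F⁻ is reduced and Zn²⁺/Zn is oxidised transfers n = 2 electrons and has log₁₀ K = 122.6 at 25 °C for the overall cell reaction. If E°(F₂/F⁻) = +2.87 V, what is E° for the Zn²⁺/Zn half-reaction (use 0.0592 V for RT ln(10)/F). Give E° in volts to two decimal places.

-0.76 V

E°cell = (0.0592/n)·log K = (0.0592/2)(122.6) = +3.629 V.
Since F₂/F⁻ is the cathode and Zn²⁺/Zn the anode, E°cell = E°(F₂/F⁻) − E°(Zn²⁺/Zn).
So E°(Zn²⁺/Zn) = E°(F₂/F⁻) − E°cell = (+2.87) − (+3.629) = -0.76 V.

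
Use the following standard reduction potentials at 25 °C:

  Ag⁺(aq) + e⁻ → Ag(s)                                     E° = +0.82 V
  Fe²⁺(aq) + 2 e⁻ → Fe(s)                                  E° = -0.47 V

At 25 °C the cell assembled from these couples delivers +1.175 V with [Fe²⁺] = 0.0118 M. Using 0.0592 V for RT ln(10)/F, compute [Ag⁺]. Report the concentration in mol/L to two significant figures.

Ag⁺/Ag is the cathode, Fe²⁺/Fe the anode: E°cell = +1.29 V, n = 2.
Overall reaction: 2 Ag⁺(aq) + Fe(s) → 2 Ag(s) + Fe²⁺(aq); Q = [Fe²⁺]^1/[Ag⁺]^2.
From E = E° − (0.0592/n) log Q: log Q = (E° − E)·n/0.0592 = (+1.29 − (+1.175))·2/0.0592 = 3.8851.
So 2·log[Ag⁺] = 1·log(0.0118) − log Q = -1.9281 − (3.8851) = -5.8132; log[Ag⁺] = -5.8132 / 2 = -2.9066; [Ag⁺] = 10^(-2.9066) ≈ 0.0012 M.

0.0012 M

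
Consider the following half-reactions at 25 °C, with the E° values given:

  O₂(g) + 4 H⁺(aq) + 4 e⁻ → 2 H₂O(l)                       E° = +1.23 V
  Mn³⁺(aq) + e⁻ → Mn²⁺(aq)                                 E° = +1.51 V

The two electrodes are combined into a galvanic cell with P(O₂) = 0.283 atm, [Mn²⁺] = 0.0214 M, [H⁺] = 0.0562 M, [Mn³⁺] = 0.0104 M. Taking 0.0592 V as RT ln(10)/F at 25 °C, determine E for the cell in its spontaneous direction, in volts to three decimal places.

+0.344 V

Mn³⁺/Mn²⁺ is the cathode (higher E°), O₂/H₂O the anode: E°cell = +1.51 − (+1.23) = +0.28 V, n = 4.
Overall: 4 Mn³⁺(aq) + 2 H₂O(l) → 4 Mn²⁺(aq) + O₂(g) + 4 H⁺(aq)
Q = [Mn²⁺]^4·P(O₂)·[H⁺]^4 / ([Mn³⁺]^4); log Q = -4.296.
E = E° − (0.0592/n) log Q = +0.28 − (0.0592/4)(-4.296) = +0.344 V.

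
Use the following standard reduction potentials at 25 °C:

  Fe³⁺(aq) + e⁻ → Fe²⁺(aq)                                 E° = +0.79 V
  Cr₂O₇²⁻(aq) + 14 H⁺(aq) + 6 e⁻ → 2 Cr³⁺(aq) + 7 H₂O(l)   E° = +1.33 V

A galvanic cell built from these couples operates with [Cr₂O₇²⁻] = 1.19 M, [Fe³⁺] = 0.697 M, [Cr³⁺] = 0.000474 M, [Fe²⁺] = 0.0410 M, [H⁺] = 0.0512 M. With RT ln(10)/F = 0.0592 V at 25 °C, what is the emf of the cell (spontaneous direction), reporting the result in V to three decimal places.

+0.355 V

Cr₂O₇²⁻/Cr³⁺ is the cathode (higher E°), Fe³⁺/Fe²⁺ the anode: E°cell = +1.33 − (+0.79) = +0.54 V, n = 6.
Overall: Cr₂O₇²⁻(aq) + 14 H⁺(aq) + 6 Fe²⁺(aq) → 2 Cr³⁺(aq) + 7 H₂O(l) + 6 Fe³⁺(aq)
Q = [Cr³⁺]^2·[Fe³⁺]^6 / ([Cr₂O₇²⁻]·[H⁺]^14·[Fe²⁺]^6); log Q = 18.729.
E = E° − (0.0592/n) log Q = +0.54 − (0.0592/6)(18.729) = +0.355 V.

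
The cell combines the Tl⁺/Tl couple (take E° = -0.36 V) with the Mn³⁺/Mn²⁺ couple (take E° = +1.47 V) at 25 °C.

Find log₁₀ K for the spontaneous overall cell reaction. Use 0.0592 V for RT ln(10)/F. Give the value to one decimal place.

Cathode: Mn³⁺/Mn²⁺; anode: Tl⁺/Tl. E°cell = +1.83 V, n = 1.
log K = nE°cell / 0.0592 = (1)(+1.83) / 0.0592 = 30.9.

30.9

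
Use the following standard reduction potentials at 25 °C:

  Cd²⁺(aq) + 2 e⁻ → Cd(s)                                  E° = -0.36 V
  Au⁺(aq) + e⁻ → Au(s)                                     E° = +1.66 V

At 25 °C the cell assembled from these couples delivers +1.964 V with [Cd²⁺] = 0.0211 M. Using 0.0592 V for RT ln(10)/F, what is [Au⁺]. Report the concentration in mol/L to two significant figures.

0.016 M

Au⁺/Au is the cathode, Cd²⁺/Cd the anode: E°cell = +2.02 V, n = 2.
Overall reaction: 2 Au⁺(aq) + Cd(s) → 2 Au(s) + Cd²⁺(aq); Q = [Cd²⁺]^1/[Au⁺]^2.
From E = E° − (0.0592/n) log Q: log Q = (E° − E)·n/0.0592 = (+2.02 − (+1.964))·2/0.0592 = 1.8919.
So 2·log[Au⁺] = 1·log(0.0211) − log Q = -1.6757 − (1.8919) = -3.5676; log[Au⁺] = -3.5676 / 2 = -1.7838; [Au⁺] = 10^(-1.7838) ≈ 0.016 M.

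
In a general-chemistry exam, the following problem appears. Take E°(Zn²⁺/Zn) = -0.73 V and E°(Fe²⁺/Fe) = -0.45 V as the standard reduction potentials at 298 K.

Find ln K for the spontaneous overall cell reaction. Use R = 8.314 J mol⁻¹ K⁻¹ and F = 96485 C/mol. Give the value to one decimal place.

21.8

Cathode: Fe²⁺/Fe; anode: Zn²⁺/Zn. E°cell = (-0.45) − (-0.73) = +0.28 V, with n = 2.
ΔG° = −nFE° = −RT ln K, so ln K = nFE°/(RT) = (2)(96485)(+0.28) / ((8.314)(298)) = 21.808.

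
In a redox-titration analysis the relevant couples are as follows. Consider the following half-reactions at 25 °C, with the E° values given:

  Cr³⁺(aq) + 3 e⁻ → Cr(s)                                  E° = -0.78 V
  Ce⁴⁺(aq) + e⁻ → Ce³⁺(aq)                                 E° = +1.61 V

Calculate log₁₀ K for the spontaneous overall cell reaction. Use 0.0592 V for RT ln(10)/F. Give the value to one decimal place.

121.1

Cathode: Ce⁴⁺/Ce³⁺; anode: Cr³⁺/Cr. E°cell = +2.39 V, n = 3.
log K = nE°cell / 0.0592 = (3)(+2.39) / 0.0592 = 121.1.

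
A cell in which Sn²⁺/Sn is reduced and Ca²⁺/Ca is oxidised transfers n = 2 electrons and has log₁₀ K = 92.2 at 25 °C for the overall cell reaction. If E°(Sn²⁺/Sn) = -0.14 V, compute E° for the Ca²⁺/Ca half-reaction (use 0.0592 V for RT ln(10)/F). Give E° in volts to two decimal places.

E°cell = (0.0592/n)·log K = (0.0592/2)(92.2) = +2.729 V.
Since Sn²⁺/Sn is the cathode and Ca²⁺/Ca the anode, E°cell = E°(Sn²⁺/Sn) − E°(Ca²⁺/Ca).
So E°(Ca²⁺/Ca) = E°(Sn²⁺/Sn) − E°cell = (-0.14) − (+2.729) = -2.87 V.

-2.87 V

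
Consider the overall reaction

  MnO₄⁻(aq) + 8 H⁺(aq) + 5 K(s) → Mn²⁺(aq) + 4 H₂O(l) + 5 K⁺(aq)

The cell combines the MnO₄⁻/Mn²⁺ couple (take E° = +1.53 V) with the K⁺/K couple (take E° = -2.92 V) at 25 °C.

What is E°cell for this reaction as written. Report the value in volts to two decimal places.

The MnO₄⁻/Mn²⁺ couple has the higher reduction potential, so it is the cathode; K⁺/K is oxidised at the anode.
E°cell = E°(cathode) − E°(anode) = (+1.53) − (-2.92) = +4.45 V.

+4.45 V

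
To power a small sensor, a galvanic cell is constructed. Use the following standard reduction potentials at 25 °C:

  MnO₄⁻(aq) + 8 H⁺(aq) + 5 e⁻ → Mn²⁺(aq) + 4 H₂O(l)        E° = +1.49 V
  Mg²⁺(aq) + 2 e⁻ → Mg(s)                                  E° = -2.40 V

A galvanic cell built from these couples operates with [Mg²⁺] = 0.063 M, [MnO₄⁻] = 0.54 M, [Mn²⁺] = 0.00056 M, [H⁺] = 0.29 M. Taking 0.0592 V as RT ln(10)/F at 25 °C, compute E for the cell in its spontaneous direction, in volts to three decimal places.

MnO₄⁻/Mn²⁺ is the cathode (higher E°), Mg²⁺/Mg the anode: E°cell = +1.49 − (-2.40) = +3.89 V, n = 10.
Overall: 2 MnO₄⁻(aq) + 16 H⁺(aq) + 5 Mg(s) → 2 Mn²⁺(aq) + 8 H₂O(l) + 5 Mg²⁺(aq)
Q = [Mn²⁺]^2·[Mg²⁺]^5 / ([MnO₄⁻]^2·[H⁺]^16); log Q = -3.370.
E = E° − (0.0592/n) log Q = +3.89 − (0.0592/10)(-3.370) = +3.910 V.

+3.910 V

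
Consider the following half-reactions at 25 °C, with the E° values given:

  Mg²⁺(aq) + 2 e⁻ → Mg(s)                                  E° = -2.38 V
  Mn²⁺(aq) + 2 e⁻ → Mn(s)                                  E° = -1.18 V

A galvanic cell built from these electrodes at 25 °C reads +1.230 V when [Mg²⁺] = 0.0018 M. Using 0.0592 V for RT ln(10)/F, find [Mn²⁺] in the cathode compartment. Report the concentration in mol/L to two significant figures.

0.019 M

Mn²⁺/Mn is the cathode, Mg²⁺/Mg the anode: E°cell = +1.20 V, n = 2.
Overall reaction: Mn²⁺(aq) + Mg(s) → Mn(s) + Mg²⁺(aq); Q = [Mg²⁺]^1/[Mn²⁺]^1.
From E = E° − (0.0592/n) log Q: log Q = (E° − E)·n/0.0592 = (+1.20 − (+1.230))·2/0.0592 = -1.0135.
So 1·log[Mn²⁺] = 1·log(0.0018) − log Q = -2.7447 − (-1.0135) = -1.7312; [Mn²⁺] = 10^(-1.7312) ≈ 0.019 M.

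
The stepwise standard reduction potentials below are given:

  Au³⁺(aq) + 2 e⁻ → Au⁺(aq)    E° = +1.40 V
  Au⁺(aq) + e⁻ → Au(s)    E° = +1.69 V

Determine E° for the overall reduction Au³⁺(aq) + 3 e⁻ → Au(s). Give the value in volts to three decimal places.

Standard free energies of sequential steps add: ΔG°₃ = ΔG°₁ + ΔG°₂, so n₃E°₃ = n₁E°₁ + n₂E°₂.
E°₃ = (2×+1.40 + 1×+1.69) / 3 = (+4.490) / 3 = +1.497 V.
E° values themselves are not directly additive — weighting by electron count is essential.

+1.497 V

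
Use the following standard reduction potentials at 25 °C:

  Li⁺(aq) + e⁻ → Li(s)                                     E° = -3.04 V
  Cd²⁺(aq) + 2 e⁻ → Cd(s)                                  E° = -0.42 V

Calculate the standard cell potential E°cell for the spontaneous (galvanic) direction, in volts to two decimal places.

+2.62 V

The Cd²⁺/Cd couple has the higher reduction potential, so it is the cathode; Li⁺/Li is oxidised at the anode.
E°cell = E°(cathode) − E°(anode) = (-0.42) − (-3.04) = +2.62 V.
Since E°cell > 0, the reaction is spontaneous under standard conditions.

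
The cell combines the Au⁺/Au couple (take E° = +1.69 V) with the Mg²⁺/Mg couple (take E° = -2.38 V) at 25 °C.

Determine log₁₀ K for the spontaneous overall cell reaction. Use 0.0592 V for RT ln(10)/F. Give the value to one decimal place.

137.5

Cathode: Au⁺/Au; anode: Mg²⁺/Mg. E°cell = +4.07 V, n = 2.
log K = nE°cell / 0.0592 = (2)(+4.07) / 0.0592 = 137.5.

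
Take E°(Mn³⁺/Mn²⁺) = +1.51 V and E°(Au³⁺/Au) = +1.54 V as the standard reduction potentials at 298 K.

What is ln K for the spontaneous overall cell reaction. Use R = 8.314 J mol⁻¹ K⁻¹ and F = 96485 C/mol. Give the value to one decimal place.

Cathode: Au³⁺/Au; anode: Mn³⁺/Mn²⁺. E°cell = (+1.54) − (+1.51) = +0.03 V, with n = 3.
ΔG° = −nFE° = −RT ln K, so ln K = nFE°/(RT) = (3)(96485)(+0.03) / ((8.314)(298)) = 3.505.

3.5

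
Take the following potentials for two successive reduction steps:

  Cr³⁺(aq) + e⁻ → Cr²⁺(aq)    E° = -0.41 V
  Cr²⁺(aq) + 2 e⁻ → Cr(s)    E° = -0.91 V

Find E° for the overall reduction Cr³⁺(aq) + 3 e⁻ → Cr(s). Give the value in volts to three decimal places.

-0.743 V

Standard free energies of sequential steps add: ΔG°₃ = ΔG°₁ + ΔG°₂, so n₃E°₃ = n₁E°₁ + n₂E°₂.
E°₃ = (1×-0.41 + 2×-0.91) / 3 = (-2.230) / 3 = -0.743 V.
Simply averaging or adding the two E° values would be wrong; the electron-weighted sum is required.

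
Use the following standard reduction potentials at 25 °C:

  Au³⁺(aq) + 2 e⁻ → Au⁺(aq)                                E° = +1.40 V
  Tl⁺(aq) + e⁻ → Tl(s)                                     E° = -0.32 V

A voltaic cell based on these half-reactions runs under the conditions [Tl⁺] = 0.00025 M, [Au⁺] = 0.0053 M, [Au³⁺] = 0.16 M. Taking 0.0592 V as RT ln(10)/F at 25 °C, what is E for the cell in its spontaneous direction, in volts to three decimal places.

Au³⁺/Au⁺ is the cathode (higher E°), Tl⁺/Tl the anode: E°cell = +1.40 − (-0.32) = +1.72 V, n = 2.
Overall: Au³⁺(aq) + 2 Tl(s) → Au⁺(aq) + 2 Tl⁺(aq)
Q = [Au⁺]·[Tl⁺]^2 / ([Au³⁺]); log Q = -8.684.
E = E° − (0.0592/n) log Q = +1.72 − (0.0592/2)(-8.684) = +1.977 V.

+1.977 V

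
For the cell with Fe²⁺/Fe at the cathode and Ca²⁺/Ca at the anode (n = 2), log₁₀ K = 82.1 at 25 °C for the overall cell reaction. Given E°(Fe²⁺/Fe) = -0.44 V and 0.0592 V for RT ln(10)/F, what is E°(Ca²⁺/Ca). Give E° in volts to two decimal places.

E°cell = (0.0592/n)·log K = (0.0592/2)(82.1) = +2.430 V.
Since Fe²⁺/Fe is the cathode and Ca²⁺/Ca the anode, E°cell = E°(Fe²⁺/Fe) − E°(Ca²⁺/Ca).
So E°(Ca²⁺/Ca) = E°(Fe²⁺/Fe) − E°cell = (-0.44) − (+2.430) = -2.87 V.

-2.87 V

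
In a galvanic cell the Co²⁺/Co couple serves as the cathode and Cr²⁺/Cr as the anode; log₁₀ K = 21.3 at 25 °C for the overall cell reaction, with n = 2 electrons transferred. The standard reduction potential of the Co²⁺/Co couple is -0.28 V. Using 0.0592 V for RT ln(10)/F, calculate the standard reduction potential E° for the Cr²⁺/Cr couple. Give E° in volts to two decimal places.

E°cell = (0.0592/n)·log K = (0.0592/2)(21.3) = +0.630 V.
Since Co²⁺/Co is the cathode and Cr²⁺/Cr the anode, E°cell = E°(Co²⁺/Co) − E°(Cr²⁺/Cr).
So E°(Cr²⁺/Cr) = E°(Co²⁺/Co) − E°cell = (-0.28) − (+0.630) = -0.91 V.

-0.91 V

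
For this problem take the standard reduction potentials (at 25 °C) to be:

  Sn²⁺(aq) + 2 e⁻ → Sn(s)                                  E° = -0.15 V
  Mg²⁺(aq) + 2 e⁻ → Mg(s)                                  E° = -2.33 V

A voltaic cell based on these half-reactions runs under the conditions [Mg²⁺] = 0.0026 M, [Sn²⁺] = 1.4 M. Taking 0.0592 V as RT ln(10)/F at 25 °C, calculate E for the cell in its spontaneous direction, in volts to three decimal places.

+2.261 V

Sn²⁺/Sn is the cathode (higher E°), Mg²⁺/Mg the anode: E°cell = -0.15 − (-2.33) = +2.18 V, n = 2.
Overall: Sn²⁺(aq) + Mg(s) → Sn(s) + Mg²⁺(aq)
Q = [Mg²⁺] / ([Sn²⁺]); log Q = -2.731.
E = E° − (0.0592/n) log Q = +2.18 − (0.0592/2)(-2.731) = +2.261 V.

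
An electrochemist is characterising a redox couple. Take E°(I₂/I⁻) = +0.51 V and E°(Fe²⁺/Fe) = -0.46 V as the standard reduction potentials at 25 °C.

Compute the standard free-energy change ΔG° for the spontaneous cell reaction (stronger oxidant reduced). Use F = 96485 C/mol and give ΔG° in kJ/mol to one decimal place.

I₂/I⁻ (E° = +0.51 V) is the cathode; Fe²⁺/Fe (E° = -0.46 V) is the anode, so E°cell = +0.97 V.
Balancing electrons gives n = 2 (lcm of 2 and 2).
ΔG° = −nFE° = −(2)(96485)(+0.97) = -187,181 J = -187.2 kJ/mol.

-187.2 kJ/mol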